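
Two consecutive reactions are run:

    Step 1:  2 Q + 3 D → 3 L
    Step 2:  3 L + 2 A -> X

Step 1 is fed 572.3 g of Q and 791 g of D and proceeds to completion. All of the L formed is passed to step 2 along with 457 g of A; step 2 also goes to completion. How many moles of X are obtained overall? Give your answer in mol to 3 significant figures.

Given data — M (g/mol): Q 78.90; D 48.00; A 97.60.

2.34 mol

Step 1:
n(Q) = 572.3 / 78.90 = 7.253 mol
n(D) = 791.0 / 48.00 = 16.48 mol
n/ν for Q = 7.253/2 = 3.627
n/ν for D = 16.48/3 = 5.493
Smallest n/ν is Q → limiting reagent.
n(L) produced = (3/2) × 7.253 = 10.88 mol
Step 2:
n(L) available = 10.88 mol
n(A) = 457.0 / 97.60 = 4.682 mol
n/ν for L = 10.88/3 = 3.627
n/ν for A = 4.682/2 = 2.341
Smallest n/ν is A → limiting reagent.
n(X) = (1/2) × 4.682 = 2.341 mol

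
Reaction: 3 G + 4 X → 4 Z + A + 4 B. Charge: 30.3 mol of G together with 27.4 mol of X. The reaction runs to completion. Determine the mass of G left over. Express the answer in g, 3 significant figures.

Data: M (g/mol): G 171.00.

1670 g

n(G) = 30.30 mol
n(X) = 27.40 mol
n/ν → G: 10.10, X: 6.850; X is limiting.
G consumed = (3/4) × 27.40 = 20.55 mol
G remaining = 30.30 − 20.55 = 9.750 mol
mass = 9.750 × 171.00 = 1667 g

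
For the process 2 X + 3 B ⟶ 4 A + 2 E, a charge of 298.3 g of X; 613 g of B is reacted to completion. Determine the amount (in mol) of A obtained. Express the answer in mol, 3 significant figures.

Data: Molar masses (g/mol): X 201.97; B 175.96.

n(X) = 298.3 / 201.97 = 1.477 mol
n(B) = 613.0 / 175.96 = 3.484 mol
n/ν for X = 1.477/2 = 0.7385
n/ν for B = 3.484/3 = 1.161
Smallest n/ν is X → limiting reagent.
n(A) = (4/2) × 1.477 = 2.954 mol

2.95 mol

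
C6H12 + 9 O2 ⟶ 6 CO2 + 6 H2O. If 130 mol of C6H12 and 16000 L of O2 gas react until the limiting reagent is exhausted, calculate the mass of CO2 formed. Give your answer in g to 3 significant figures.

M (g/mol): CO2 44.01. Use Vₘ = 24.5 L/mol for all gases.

19200 g

n(C6H12) = 130.0 mol
n(O2) = 16000 / 24.5 = 653.1 mol
n/ν → C6H12: 130.0, O2: 72.57; O2 is limiting.
n(CO2) = (6/9) × 653.1 = 435.4 mol
mass = 435.4 × 44.01 = 19160 g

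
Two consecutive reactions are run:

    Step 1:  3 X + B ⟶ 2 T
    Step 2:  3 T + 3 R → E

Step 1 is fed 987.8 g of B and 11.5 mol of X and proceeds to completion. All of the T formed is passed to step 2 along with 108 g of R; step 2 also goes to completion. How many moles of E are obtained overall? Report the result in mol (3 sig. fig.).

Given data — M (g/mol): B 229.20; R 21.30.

1.69 mol

Step 1:
n(B) = 987.8 / 229.20 = 4.310 mol
n(X) = 11.50 mol
n/ν for B = 4.310/1 = 4.310
n/ν for X = 11.50/3 = 3.833
Smallest n/ν is X → limiting reagent.
n(T) produced = (2/3) × 11.50 = 7.667 mol
Step 2:
n(T) available = 7.667 mol
n(R) = 108.0 / 21.30 = 5.070 mol
n/ν for T = 7.667/3 = 2.556
n/ν for R = 5.070/3 = 1.690
Smallest n/ν is R → limiting reagent.
n(E) = (1/3) × 5.070 = 1.690 mol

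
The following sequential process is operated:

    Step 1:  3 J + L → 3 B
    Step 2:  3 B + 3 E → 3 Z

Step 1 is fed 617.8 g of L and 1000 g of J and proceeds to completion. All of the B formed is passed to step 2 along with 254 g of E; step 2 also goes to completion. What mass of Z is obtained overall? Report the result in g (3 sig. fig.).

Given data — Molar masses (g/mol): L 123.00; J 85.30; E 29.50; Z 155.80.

1340 g

Step 1:
n(L) = 617.8 / 123.00 = 5.023 mol
n(J) = 1000 / 85.30 = 11.72 mol
n/ν for L = 5.023/1 = 5.023
n/ν for J = 11.72/3 = 3.907
Smallest n/ν is J → limiting reagent.
n(B) produced = (3/3) × 11.72 = 11.72 mol
Step 2:
n(B) available = 11.72 mol
n(E) = 254.0 / 29.50 = 8.610 mol
n/ν for B = 11.72/3 = 3.907
n/ν for E = 8.610/3 = 2.870
Smallest n/ν is E → limiting reagent.
n(Z) = (3/3) × 8.610 = 8.610 mol
mass = 8.610 × 155.80 = 1341 g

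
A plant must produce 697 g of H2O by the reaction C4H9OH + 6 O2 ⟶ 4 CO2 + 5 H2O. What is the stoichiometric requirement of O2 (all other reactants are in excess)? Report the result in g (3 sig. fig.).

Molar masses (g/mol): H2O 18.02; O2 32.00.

n(H2O) = 697 / 18.02 = 38.68 mol
n(O2) = (6/5) × 38.68 = 46.42 mol
mass = 46.42 × 32.00 = 1485 g

1490 g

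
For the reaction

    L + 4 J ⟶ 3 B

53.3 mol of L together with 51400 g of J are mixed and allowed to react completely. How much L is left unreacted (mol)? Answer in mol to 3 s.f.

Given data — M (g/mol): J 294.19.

n(L) = 53.30 mol
n(J) = 51400 / 294.19 = 174.7 mol
n/ν for L = 53.30/1 = 53.30
n/ν for J = 174.7/4 = 43.68
Smallest n/ν is J → limiting reagent.
L consumed = (1/4) × 174.7 = 43.68 mol
L remaining = 53.30 − 43.68 = 9.620 mol

9.62 mol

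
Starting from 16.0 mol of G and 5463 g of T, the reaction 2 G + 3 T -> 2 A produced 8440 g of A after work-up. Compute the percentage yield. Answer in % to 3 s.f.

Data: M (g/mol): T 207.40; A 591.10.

89.2 %

n(G) = 16.00 mol
n(T) = 5463 / 207.40 = 26.34 mol
n/ν → G: 8.000, T: 8.780; G is limiting.
theoretical n(A) = (2/2) × 16.00 = 16.00 mol → 9458 g
% yield = 8440 / 9458 × 100 = 89.24 %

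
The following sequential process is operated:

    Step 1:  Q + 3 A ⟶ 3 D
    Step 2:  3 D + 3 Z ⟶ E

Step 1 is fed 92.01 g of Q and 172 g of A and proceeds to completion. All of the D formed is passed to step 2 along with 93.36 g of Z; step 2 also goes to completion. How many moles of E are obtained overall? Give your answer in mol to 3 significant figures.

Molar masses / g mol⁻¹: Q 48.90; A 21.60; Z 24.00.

1.30 mol

Step 1:
n(Q) = 92.01 / 48.90 = 1.882 mol
n(A) = 172.0 / 21.60 = 7.963 mol
n/ν → Q: 1.882, A: 2.654; Q is limiting.
n(D) produced = (3/1) × 1.882 = 5.646 mol
Step 2:
n(D) available = 5.646 mol
n(Z) = 93.36 / 24.00 = 3.890 mol
n/ν → D: 1.882, Z: 1.297; Z is limiting.
n(E) = (1/3) × 3.890 = 1.297 mol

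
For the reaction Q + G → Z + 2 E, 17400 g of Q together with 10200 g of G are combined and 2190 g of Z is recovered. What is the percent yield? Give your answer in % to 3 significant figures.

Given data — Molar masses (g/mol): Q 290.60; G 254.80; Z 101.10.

54.1 %

n(Q) = 17400 / 290.60 = 59.88 mol
n(G) = 10200 / 254.80 = 40.03 mol
n/ν for Q = 59.88/1 = 59.88
n/ν for G = 40.03/1 = 40.03
Smallest n/ν is G → limiting reagent.
theoretical n(Z) = (1/1) × 40.03 = 40.03 mol → 4047 g
% yield = 2190 / 4047 × 100 = 54.11 %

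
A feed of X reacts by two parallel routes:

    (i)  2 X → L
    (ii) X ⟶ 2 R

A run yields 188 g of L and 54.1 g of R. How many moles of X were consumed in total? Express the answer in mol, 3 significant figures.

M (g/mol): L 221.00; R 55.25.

n(L) = 188 / 221.00 = 0.8507 mol
n(R) = 54.1 / 55.25 = 0.9792 mol
n(X) via (i) = (2/1)×0.8507 = 1.701 mol
n(X) via (ii) = (1/2)×0.9792 = 0.4896 mol
total n(X) = 1.701 + 0.4896 = 2.191 mol

2.19 mol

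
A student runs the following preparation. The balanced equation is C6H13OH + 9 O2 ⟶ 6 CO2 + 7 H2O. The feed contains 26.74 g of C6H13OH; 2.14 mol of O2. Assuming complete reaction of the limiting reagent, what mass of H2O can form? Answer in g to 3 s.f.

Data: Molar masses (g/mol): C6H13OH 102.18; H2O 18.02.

n(C6H13OH) = 26.74 / 102.18 = 0.2617 mol
n(O2) = 2.140 mol
n/ν → C6H13OH: 0.2617, O2: 0.2378; O2 is limiting.
n(H2O) = (7/9) × 2.140 = 1.664 mol
mass = 1.664 × 18.02 = 29.99 g

30.0 g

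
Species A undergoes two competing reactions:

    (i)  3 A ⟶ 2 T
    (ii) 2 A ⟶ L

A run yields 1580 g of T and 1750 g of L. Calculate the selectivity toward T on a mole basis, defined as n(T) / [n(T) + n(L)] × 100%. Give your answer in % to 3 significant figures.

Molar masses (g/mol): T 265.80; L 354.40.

54.6 %

n(T) = 1580 / 265.80 = 5.944 mol
n(L) = 1750 / 354.40 = 4.938 mol
selectivity = 5.944/(5.944+4.938) × 100 = 54.62 %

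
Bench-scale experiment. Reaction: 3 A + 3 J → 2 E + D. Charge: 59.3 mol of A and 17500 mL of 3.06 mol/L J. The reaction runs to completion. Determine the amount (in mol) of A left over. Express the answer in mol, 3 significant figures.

5.75 mol

n(A) = 59.30 mol
n(J) = 3.06 × 17500/1000 = 53.55 mol
n/ν for A = 59.30/3 = 19.77
n/ν for J = 53.55/3 = 17.85
Smallest n/ν is J → limiting reagent.
A consumed = (3/3) × 53.55 = 53.55 mol
A remaining = 59.30 − 53.55 = 5.750 mol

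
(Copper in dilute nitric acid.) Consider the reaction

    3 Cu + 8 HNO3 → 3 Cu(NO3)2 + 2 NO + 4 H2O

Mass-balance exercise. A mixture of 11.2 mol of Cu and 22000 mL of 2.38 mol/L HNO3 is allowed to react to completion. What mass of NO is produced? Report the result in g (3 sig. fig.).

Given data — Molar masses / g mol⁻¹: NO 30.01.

n(Cu) = 11.20 mol
n(HNO3) = 2.38 × 22000/1000 = 52.36 mol
n/ν for Cu = 11.20/3 = 3.733
n/ν for HNO3 = 52.36/8 = 6.545
Smallest n/ν is Cu → limiting reagent.
n(NO) = (2/3) × 11.20 = 7.467 mol
mass = 7.467 × 30.01 = 224.1 g

224 g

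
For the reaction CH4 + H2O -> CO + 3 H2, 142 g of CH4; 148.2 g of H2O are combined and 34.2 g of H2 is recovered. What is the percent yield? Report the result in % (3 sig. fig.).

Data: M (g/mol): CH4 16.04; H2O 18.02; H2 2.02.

n(CH4) = 142.0 / 16.04 = 8.853 mol
n(H2O) = 148.2 / 18.02 = 8.224 mol
n/ν for CH4 = 8.853/1 = 8.853
n/ν for H2O = 8.224/1 = 8.224
Smallest n/ν is H2O → limiting reagent.
theoretical n(H2) = (3/1) × 8.224 = 24.67 mol → 49.83 g
% yield = 34.2 / 49.83 × 100 = 68.63 %

68.6 %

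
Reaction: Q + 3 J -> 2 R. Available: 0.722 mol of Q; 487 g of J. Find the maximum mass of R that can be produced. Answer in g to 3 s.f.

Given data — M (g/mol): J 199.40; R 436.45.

630 g

n(Q) = 0.7220 mol
n(J) = 487.0 / 199.40 = 2.442 mol
n/ν → Q: 0.7220, J: 0.8140; Q is limiting.
n(R) = (2/1) × 0.7220 = 1.444 mol
mass = 1.444 × 436.45 = 630.2 g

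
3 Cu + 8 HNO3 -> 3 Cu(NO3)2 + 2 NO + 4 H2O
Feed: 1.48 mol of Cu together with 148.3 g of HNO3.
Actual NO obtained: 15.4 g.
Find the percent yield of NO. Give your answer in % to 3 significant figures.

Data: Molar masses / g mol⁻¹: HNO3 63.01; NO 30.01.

87.2 %

n(Cu) = 1.480 mol
n(HNO3) = 148.3 / 63.01 = 2.354 mol
n/ν → Cu: 0.4933, HNO3: 0.2943; HNO3 is limiting.
theoretical n(NO) = (2/8) × 2.354 = 0.5885 mol → 17.66 g
% yield = 15.4 / 17.66 × 100 = 87.20 %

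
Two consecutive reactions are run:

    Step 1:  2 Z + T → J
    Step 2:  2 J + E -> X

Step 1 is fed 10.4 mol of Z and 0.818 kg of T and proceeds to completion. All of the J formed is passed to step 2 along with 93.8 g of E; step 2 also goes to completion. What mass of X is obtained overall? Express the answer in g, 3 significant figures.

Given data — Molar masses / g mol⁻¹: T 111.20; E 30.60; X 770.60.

2000 g

Step 1:
n(Z) = 10.40 mol
n(T) = 0.8180×1000 / 111.20 = 7.356 mol
n/ν for Z = 10.40/2 = 5.200
n/ν for T = 7.356/1 = 7.356
Smallest n/ν is Z → limiting reagent.
n(J) produced = (1/2) × 10.40 = 5.200 mol
Step 2:
n(J) available = 5.200 mol
n(E) = 93.80 / 30.60 = 3.065 mol
n/ν for J = 5.200/2 = 2.600
n/ν for E = 3.065/1 = 3.065
Smallest n/ν is J → limiting reagent.
n(X) = (1/2) × 5.200 = 2.600 mol
mass = 2.600 × 770.60 = 2004 g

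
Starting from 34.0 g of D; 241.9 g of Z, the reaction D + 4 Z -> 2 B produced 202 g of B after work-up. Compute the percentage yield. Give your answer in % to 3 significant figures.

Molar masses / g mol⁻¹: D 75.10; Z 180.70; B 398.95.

n(D) = 34.00 / 75.10 = 0.4527 mol
n(Z) = 241.9 / 180.70 = 1.339 mol
n/ν for D = 0.4527/1 = 0.4527
n/ν for Z = 1.339/4 = 0.3348
Smallest n/ν is Z → limiting reagent.
theoretical n(B) = (2/4) × 1.339 = 0.6695 mol → 267.1 g
% yield = 202 / 267.1 × 100 = 75.63 %

75.6 %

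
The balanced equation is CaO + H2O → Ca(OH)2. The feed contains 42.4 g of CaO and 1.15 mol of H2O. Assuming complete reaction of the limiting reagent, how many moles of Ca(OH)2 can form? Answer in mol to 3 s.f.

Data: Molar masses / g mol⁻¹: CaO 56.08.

0.756 mol

n(CaO) = 42.40 / 56.08 = 0.7561 mol
n(H2O) = 1.150 mol
n/ν → CaO: 0.7561, H2O: 1.150; CaO is limiting.
n(Ca(OH)2) = (1/1) × 0.7561 = 0.7561 mol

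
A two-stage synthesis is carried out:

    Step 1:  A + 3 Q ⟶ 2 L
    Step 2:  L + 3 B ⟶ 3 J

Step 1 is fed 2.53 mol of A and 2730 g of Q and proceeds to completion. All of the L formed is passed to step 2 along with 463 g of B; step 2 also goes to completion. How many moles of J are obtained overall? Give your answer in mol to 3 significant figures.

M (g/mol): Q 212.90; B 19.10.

Step 1:
n(A) = 2.530 mol
n(Q) = 2730 / 212.90 = 12.82 mol
n/ν → A: 2.530, Q: 4.273; A is limiting.
n(L) produced = (2/1) × 2.530 = 5.060 mol
Step 2:
n(L) available = 5.060 mol
n(B) = 463.0 / 19.10 = 24.24 mol
n/ν → L: 5.060, B: 8.080; L is limiting.
n(J) = (3/1) × 5.060 = 15.18 mol

15.2 mol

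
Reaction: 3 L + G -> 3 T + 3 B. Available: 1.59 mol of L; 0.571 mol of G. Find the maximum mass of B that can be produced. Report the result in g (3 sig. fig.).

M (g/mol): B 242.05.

385 g

n(L) = 1.590 mol
n(G) = 0.5710 mol
n/ν for L = 1.590/3 = 0.5300
n/ν for G = 0.5710/1 = 0.5710
Smallest n/ν is L → limiting reagent.
n(B) = (3/3) × 1.590 = 1.590 mol
mass = 1.590 × 242.05 = 384.9 g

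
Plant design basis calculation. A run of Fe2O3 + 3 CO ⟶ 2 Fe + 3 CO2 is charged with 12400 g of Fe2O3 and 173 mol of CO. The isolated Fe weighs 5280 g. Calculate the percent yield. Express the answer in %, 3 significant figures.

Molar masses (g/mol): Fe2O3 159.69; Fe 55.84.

n(Fe2O3) = 12400 / 159.69 = 77.65 mol
n(CO) = 173.0 mol
n/ν for Fe2O3 = 77.65/1 = 77.65
n/ν for CO = 173.0/3 = 57.67
Smallest n/ν is CO → limiting reagent.
theoretical n(Fe) = (2/3) × 173.0 = 115.3 mol → 6438 g
% yield = 5280 / 6438 × 100 = 82.01 %

82.0 %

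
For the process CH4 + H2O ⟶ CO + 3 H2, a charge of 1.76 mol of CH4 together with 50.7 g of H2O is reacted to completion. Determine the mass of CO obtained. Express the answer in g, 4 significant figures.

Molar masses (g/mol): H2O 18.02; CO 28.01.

49.30 g

n(CH4) = 1.760 mol
n(H2O) = 50.70 / 18.02 = 2.814 mol
n/ν for CH4 = 1.760/1 = 1.760
n/ν for H2O = 2.814/1 = 2.814
Smallest n/ν is CH4 → limiting reagent.
n(CO) = (1/1) × 1.760 = 1.760 mol
mass = 1.760 × 28.01 = 49.30 g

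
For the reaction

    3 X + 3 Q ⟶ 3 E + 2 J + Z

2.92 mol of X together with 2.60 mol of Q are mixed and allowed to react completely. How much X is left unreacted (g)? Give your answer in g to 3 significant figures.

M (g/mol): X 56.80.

n(X) = 2.920 mol
n(Q) = 2.600 mol
n/ν → X: 0.9733, Q: 0.8667; Q is limiting.
X consumed = (3/3) × 2.600 = 2.600 mol
X remaining = 2.920 − 2.600 = 0.3200 mol
mass = 0.3200 × 56.80 = 18.18 g

18.2 g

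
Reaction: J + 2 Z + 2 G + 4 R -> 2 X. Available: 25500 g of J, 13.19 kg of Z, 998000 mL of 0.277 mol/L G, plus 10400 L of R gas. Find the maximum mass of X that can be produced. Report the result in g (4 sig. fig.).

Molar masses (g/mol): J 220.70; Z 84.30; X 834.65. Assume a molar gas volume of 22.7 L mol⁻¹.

n(J) = 25500 / 220.70 = 115.5 mol
n(Z) = 13.19×1000 / 84.30 = 156.5 mol
n(G) = 0.277 × 998000/1000 = 276.4 mol
n(R) = 10400 / 22.7 = 458.1 mol
n/ν for J = 115.5/1 = 115.5
n/ν for Z = 156.5/2 = 78.25
n/ν for G = 276.4/2 = 138.2
n/ν for R = 458.1/4 = 114.5
Smallest n/ν is Z → limiting reagent.
n(X) = (2/2) × 156.5 = 156.5 mol
mass = 156.5 × 834.65 = 130600 g

130600 g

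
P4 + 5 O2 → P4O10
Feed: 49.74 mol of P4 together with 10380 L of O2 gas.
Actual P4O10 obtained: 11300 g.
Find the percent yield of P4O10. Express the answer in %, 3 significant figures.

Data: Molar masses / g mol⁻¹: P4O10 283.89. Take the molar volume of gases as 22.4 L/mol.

80.0 %

n(P4) = 49.74 mol
n(O2) = 10380 / 22.4 = 463.4 mol
n/ν → P4: 49.74, O2: 92.68; P4 is limiting.
theoretical n(P4O10) = (1/1) × 49.74 = 49.74 mol → 14120 g
% yield = 11300 / 14120 × 100 = 80.03 %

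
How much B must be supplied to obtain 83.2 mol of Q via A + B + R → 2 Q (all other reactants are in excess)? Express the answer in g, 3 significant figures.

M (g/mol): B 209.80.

n(Q) = 83.20 mol
n(B) = (1/2) × 83.20 = 41.60 mol
mass = 41.60 × 209.80 = 8728 g

8730 g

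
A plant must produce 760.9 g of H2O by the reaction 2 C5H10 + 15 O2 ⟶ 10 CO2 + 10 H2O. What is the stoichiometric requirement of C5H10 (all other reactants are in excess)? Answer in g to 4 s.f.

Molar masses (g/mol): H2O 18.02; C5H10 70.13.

592.3 g

n(H2O) = 760.9 / 18.02 = 42.23 mol
n(C5H10) = (2/10) × 42.23 = 8.446 mol
mass = 8.446 × 70.13 = 592.3 g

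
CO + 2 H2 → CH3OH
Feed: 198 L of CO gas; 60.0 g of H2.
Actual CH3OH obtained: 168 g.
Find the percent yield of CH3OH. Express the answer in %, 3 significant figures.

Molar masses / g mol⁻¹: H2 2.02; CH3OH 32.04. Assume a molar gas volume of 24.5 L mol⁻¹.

64.9 %

n(CO) = 198.0 / 24.5 = 8.082 mol
n(H2) = 60.00 / 2.02 = 29.70 mol
n/ν for CO = 8.082/1 = 8.082
n/ν for H2 = 29.70/2 = 14.85
Smallest n/ν is CO → limiting reagent.
theoretical n(CH3OH) = (1/1) × 8.082 = 8.082 mol → 258.9 g
% yield = 168 / 258.9 × 100 = 64.89 %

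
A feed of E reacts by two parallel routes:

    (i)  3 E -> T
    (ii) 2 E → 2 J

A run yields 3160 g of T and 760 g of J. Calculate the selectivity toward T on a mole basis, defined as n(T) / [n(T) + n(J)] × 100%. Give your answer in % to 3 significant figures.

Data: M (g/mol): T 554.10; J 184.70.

n(T) = 3160 / 554.10 = 5.703 mol
n(J) = 760 / 184.70 = 4.115 mol
selectivity = 5.703/(5.703+4.115) × 100 = 58.09 %

58.1 %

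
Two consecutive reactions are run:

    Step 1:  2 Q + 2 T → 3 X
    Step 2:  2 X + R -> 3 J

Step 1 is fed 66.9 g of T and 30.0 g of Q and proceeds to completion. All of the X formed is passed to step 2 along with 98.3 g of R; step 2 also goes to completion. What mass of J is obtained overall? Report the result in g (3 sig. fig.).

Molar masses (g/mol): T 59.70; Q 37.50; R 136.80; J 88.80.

Step 1:
n(T) = 66.90 / 59.70 = 1.121 mol
n(Q) = 30.00 / 37.50 = 0.8000 mol
n/ν for T = 1.121/2 = 0.5605
n/ν for Q = 0.8000/2 = 0.4000
Smallest n/ν is Q → limiting reagent.
n(X) produced = (3/2) × 0.8000 = 1.200 mol
Step 2:
n(X) available = 1.200 mol
n(R) = 98.30 / 136.80 = 0.7186 mol
n/ν for X = 1.200/2 = 0.6000
n/ν for R = 0.7186/1 = 0.7186
Smallest n/ν is X → limiting reagent.
n(J) = (3/2) × 1.200 = 1.800 mol
mass = 1.800 × 88.80 = 159.8 g

160 g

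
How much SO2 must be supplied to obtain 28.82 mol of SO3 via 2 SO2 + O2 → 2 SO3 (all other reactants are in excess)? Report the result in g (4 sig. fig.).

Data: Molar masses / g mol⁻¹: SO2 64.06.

1846 g

n(SO3) = 28.82 mol
n(SO2) = (2/2) × 28.82 = 28.82 mol
mass = 28.82 × 64.06 = 1846 g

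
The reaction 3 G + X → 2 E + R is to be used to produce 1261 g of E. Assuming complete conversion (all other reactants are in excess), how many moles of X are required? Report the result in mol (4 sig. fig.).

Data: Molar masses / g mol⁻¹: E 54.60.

11.55 mol

n(E) = 1261 / 54.60 = 23.10 mol
n(X) = (1/2) × 23.10 = 11.55 mol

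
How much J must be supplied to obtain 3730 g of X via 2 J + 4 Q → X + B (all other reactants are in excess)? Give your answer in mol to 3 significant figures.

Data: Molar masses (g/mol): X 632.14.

11.8 mol

n(X) = 3730 / 632.14 = 5.901 mol
n(J) = (2/1) × 5.901 = 11.80 mol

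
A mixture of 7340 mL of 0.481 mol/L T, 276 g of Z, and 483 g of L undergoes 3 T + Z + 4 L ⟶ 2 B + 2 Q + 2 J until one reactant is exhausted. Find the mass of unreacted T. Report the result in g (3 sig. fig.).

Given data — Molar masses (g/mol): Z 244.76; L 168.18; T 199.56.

275 g

n(T) = 0.481 × 7340/1000 = 3.531 mol
n(Z) = 276.0 / 244.76 = 1.128 mol
n(L) = 483.0 / 168.18 = 2.872 mol
n/ν for T = 3.531/3 = 1.177
n/ν for Z = 1.128/1 = 1.128
n/ν for L = 2.872/4 = 0.7180
Smallest n/ν is L → limiting reagent.
T consumed = (3/4) × 2.872 = 2.154 mol
T remaining = 3.531 − 2.154 = 1.377 mol
mass = 1.377 × 199.56 = 274.8 g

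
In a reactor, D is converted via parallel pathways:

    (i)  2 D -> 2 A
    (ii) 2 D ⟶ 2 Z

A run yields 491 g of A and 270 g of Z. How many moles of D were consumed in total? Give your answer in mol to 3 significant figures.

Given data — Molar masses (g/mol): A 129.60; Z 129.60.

5.87 mol

n(A) = 491 / 129.60 = 3.789 mol
n(Z) = 270 / 129.60 = 2.083 mol
n(D) via (i) = (2/2)×3.789 = 3.789 mol
n(D) via (ii) = (2/2)×2.083 = 2.083 mol
total n(D) = 3.789 + 2.083 = 5.872 mol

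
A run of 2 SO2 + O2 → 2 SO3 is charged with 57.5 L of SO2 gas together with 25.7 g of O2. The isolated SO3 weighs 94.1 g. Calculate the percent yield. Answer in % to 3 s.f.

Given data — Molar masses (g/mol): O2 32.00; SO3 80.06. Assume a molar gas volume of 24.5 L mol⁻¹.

n(SO2) = 57.50 / 24.5 = 2.347 mol
n(O2) = 25.70 / 32.00 = 0.8031 mol
n/ν → SO2: 1.174, O2: 0.8031; O2 is limiting.
theoretical n(SO3) = (2/1) × 0.8031 = 1.606 mol → 128.6 g
% yield = 94.1 / 128.6 × 100 = 73.17 %

73.2 %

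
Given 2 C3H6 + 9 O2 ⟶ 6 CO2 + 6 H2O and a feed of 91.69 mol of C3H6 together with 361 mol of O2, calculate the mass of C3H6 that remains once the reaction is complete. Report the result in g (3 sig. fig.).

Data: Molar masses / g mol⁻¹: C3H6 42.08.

n(C3H6) = 91.69 mol
n(O2) = 361.0 mol
n/ν for C3H6 = 91.69/2 = 45.85
n/ν for O2 = 361.0/9 = 40.11
Smallest n/ν is O2 → limiting reagent.
C3H6 consumed = (2/9) × 361.0 = 80.22 mol
C3H6 remaining = 91.69 − 80.22 = 11.47 mol
mass = 11.47 × 42.08 = 482.7 g

483 g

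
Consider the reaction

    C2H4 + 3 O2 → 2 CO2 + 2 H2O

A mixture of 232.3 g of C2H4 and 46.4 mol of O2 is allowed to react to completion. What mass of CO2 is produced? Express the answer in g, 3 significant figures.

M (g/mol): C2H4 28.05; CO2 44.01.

n(C2H4) = 232.3 / 28.05 = 8.282 mol
n(O2) = 46.40 mol
n/ν for C2H4 = 8.282/1 = 8.282
n/ν for O2 = 46.40/3 = 15.47
Smallest n/ν is C2H4 → limiting reagent.
n(CO2) = (2/1) × 8.282 = 16.56 mol
mass = 16.56 × 44.01 = 728.8 g

729 g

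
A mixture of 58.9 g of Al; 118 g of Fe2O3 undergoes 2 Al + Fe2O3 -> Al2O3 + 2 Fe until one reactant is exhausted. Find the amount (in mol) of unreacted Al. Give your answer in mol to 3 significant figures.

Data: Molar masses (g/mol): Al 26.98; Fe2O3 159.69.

0.705 mol

n(Al) = 58.90 / 26.98 = 2.183 mol
n(Fe2O3) = 118.0 / 159.69 = 0.7389 mol
n/ν → Al: 1.092, Fe2O3: 0.7389; Fe2O3 is limiting.
Al consumed = (2/1) × 0.7389 = 1.478 mol
Al remaining = 2.183 − 1.478 = 0.7050 mol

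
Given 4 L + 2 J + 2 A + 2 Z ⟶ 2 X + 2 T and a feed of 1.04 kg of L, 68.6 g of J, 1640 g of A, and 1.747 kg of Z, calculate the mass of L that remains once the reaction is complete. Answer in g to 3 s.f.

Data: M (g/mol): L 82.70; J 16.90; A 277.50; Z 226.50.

369 g

n(L) = 1.040×1000 / 82.70 = 12.58 mol
n(J) = 68.60 / 16.90 = 4.059 mol
n(A) = 1640 / 277.50 = 5.910 mol
n(Z) = 1.747×1000 / 226.50 = 7.713 mol
n/ν for L = 12.58/4 = 3.145
n/ν for J = 4.059/2 = 2.030
n/ν for A = 5.910/2 = 2.955
n/ν for Z = 7.713/2 = 3.857
Smallest n/ν is J → limiting reagent.
L consumed = (4/2) × 4.059 = 8.118 mol
L remaining = 12.58 − 8.118 = 4.462 mol
mass = 4.462 × 82.70 = 369.0 g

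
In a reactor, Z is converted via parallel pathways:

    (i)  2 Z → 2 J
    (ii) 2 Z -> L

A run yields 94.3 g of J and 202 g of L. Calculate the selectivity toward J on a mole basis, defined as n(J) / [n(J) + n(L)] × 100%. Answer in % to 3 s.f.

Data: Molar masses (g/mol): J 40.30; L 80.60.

n(J) = 94.3 / 40.30 = 2.340 mol
n(L) = 202 / 80.60 = 2.506 mol
selectivity = 2.340/(2.340+2.506) × 100 = 48.29 %

48.3 %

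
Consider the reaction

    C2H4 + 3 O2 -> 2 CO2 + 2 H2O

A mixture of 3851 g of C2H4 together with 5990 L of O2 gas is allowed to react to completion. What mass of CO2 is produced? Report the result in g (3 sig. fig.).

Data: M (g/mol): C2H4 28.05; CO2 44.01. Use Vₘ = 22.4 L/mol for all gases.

n(C2H4) = 3851 / 28.05 = 137.3 mol
n(O2) = 5990 / 22.4 = 267.4 mol
n/ν for C2H4 = 137.3/1 = 137.3
n/ν for O2 = 267.4/3 = 89.13
Smallest n/ν is O2 → limiting reagent.
n(CO2) = (2/3) × 267.4 = 178.3 mol
mass = 178.3 × 44.01 = 7847 g

7850 g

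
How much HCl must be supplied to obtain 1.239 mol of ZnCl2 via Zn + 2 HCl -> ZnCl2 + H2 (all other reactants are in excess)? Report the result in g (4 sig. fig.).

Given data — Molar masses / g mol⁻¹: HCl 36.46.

n(ZnCl2) = 1.239 mol
n(HCl) = (2/1) × 1.239 = 2.478 mol
mass = 2.478 × 36.46 = 90.35 g

90.35 g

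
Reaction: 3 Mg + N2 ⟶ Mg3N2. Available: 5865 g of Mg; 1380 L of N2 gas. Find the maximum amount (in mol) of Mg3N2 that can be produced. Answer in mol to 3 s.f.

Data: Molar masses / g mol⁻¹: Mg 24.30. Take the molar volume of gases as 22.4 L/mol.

61.6 mol

n(Mg) = 5865 / 24.30 = 241.4 mol
n(N2) = 1380 / 22.4 = 61.61 mol
n/ν → Mg: 80.47, N2: 61.61; N2 is limiting.
n(Mg3N2) = (1/1) × 61.61 = 61.61 mol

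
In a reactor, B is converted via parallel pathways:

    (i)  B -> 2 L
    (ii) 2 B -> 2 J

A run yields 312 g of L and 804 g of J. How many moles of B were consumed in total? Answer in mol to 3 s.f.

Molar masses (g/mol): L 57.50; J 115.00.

n(L) = 312 / 57.50 = 5.426 mol
n(J) = 804 / 115.00 = 6.991 mol
n(B) via (i) = (1/2)×5.426 = 2.713 mol
n(B) via (ii) = (2/2)×6.991 = 6.991 mol
total n(B) = 2.713 + 6.991 = 9.704 mol

9.70 mol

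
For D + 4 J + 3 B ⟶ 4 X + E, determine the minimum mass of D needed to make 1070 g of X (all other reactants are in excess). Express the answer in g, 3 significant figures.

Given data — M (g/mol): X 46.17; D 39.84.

n(X) = 1070 / 46.17 = 23.18 mol
n(D) = (1/4) × 23.18 = 5.795 mol
mass = 5.795 × 39.84 = 230.9 g

231 g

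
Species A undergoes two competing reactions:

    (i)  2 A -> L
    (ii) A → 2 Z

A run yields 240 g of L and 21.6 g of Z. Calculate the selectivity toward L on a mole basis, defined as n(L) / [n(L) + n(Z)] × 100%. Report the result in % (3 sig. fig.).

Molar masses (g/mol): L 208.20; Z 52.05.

73.5 %

n(L) = 240 / 208.20 = 1.153 mol
n(Z) = 21.6 / 52.05 = 0.4150 mol
selectivity = 1.153/(1.153+0.4150) × 100 = 73.53 %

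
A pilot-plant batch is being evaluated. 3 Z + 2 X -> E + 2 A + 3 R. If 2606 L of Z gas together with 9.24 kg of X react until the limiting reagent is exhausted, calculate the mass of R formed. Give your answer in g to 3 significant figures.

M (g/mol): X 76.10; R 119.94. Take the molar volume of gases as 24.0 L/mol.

13000 g

n(Z) = 2606 / 24.0 = 108.6 mol
n(X) = 9.240×1000 / 76.10 = 121.4 mol
n/ν for Z = 108.6/3 = 36.20
n/ν for X = 121.4/2 = 60.70
Smallest n/ν is Z → limiting reagent.
n(R) = (3/3) × 108.6 = 108.6 mol
mass = 108.6 × 119.94 = 13030 g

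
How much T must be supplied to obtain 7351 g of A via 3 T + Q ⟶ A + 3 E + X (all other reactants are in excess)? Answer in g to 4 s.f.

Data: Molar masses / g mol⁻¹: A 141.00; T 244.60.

n(A) = 7351 / 141.00 = 52.13 mol
n(T) = (3/1) × 52.13 = 156.4 mol
mass = 156.4 × 244.60 = 38260 g

38260 g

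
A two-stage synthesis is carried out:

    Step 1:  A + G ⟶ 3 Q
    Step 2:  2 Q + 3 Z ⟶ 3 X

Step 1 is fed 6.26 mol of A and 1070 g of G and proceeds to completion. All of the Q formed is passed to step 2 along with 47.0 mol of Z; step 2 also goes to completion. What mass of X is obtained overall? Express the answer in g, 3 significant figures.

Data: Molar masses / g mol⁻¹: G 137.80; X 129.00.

3630 g

Step 1:
n(A) = 6.260 mol
n(G) = 1070 / 137.80 = 7.765 mol
n/ν → A: 6.260, G: 7.765; A is limiting.
n(Q) produced = (3/1) × 6.260 = 18.78 mol
Step 2:
n(Q) available = 18.78 mol
n(Z) = 47.00 mol
n/ν → Q: 9.390, Z: 15.67; Q is limiting.
n(X) = (3/2) × 18.78 = 28.17 mol
mass = 28.17 × 129.00 = 3634 g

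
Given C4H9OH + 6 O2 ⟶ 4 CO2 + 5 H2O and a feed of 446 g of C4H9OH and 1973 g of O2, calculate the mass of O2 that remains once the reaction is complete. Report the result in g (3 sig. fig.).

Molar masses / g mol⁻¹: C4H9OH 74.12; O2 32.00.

818 g

n(C4H9OH) = 446.0 / 74.12 = 6.017 mol
n(O2) = 1973 / 32.00 = 61.66 mol
n/ν → C4H9OH: 6.017, O2: 10.28; C4H9OH is limiting.
O2 consumed = (6/1) × 6.017 = 36.10 mol
O2 remaining = 61.66 − 36.10 = 25.56 mol
mass = 25.56 × 32.00 = 817.9 g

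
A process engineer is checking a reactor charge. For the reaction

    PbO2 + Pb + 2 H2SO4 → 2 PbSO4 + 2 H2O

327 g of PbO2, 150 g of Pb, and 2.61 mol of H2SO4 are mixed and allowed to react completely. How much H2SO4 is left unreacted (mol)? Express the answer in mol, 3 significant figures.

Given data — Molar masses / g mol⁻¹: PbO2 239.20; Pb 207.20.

n(PbO2) = 327.0 / 239.20 = 1.367 mol
n(Pb) = 150.0 / 207.20 = 0.7239 mol
n(H2SO4) = 2.610 mol
n/ν for PbO2 = 1.367/1 = 1.367
n/ν for Pb = 0.7239/1 = 0.7239
n/ν for H2SO4 = 2.610/2 = 1.305
Smallest n/ν is Pb → limiting reagent.
H2SO4 consumed = (2/1) × 0.7239 = 1.448 mol
H2SO4 remaining = 2.610 − 1.448 = 1.162 mol

1.16 mol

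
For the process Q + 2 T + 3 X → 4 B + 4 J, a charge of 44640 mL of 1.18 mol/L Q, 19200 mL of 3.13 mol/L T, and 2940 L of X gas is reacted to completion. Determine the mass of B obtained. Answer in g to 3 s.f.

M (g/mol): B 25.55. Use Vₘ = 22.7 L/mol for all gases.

n(Q) = 1.18 × 44640/1000 = 52.68 mol
n(T) = 3.13 × 19200/1000 = 60.10 mol
n(X) = 2940 / 22.7 = 129.5 mol
n/ν for Q = 52.68/1 = 52.68
n/ν for T = 60.10/2 = 30.05
n/ν for X = 129.5/3 = 43.17
Smallest n/ν is T → limiting reagent.
n(B) = (4/2) × 60.10 = 120.2 mol
mass = 120.2 × 25.55 = 3071 g

3070 g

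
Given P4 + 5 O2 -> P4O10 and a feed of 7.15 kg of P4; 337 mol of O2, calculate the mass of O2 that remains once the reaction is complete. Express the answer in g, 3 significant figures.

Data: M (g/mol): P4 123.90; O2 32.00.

n(P4) = 7.150×1000 / 123.90 = 57.71 mol
n(O2) = 337.0 mol
n/ν → P4: 57.71, O2: 67.40; P4 is limiting.
O2 consumed = (5/1) × 57.71 = 288.6 mol
O2 remaining = 337.0 − 288.6 = 48.40 mol
mass = 48.40 × 32.00 = 1549 g

1550 g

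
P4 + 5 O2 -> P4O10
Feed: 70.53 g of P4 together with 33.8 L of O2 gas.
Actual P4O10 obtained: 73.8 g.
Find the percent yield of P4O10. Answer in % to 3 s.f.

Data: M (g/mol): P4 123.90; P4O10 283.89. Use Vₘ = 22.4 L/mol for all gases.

86.1 %

n(P4) = 70.53 / 123.90 = 0.5692 mol
n(O2) = 33.80 / 22.4 = 1.509 mol
n/ν → P4: 0.5692, O2: 0.3018; O2 is limiting.
theoretical n(P4O10) = (1/5) × 1.509 = 0.3018 mol → 85.68 g
% yield = 73.8 / 85.68 × 100 = 86.13 %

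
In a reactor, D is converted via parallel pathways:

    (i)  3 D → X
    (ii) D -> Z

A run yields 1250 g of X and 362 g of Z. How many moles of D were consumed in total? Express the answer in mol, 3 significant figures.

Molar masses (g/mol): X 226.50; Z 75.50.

n(X) = 1250 / 226.50 = 5.519 mol
n(Z) = 362 / 75.50 = 4.795 mol
n(D) via (i) = (3/1)×5.519 = 16.56 mol
n(D) via (ii) = (1/1)×4.795 = 4.795 mol
total n(D) = 16.56 + 4.795 = 21.36 mol

21.4 mol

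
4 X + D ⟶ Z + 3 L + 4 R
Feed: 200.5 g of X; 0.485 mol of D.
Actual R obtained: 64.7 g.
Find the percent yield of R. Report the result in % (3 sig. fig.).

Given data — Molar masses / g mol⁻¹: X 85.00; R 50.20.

n(X) = 200.5 / 85.00 = 2.359 mol
n(D) = 0.4850 mol
n/ν → X: 0.5898, D: 0.4850; D is limiting.
theoretical n(R) = (4/1) × 0.4850 = 1.940 mol → 97.39 g
% yield = 64.7 / 97.39 × 100 = 66.43 %

66.4 %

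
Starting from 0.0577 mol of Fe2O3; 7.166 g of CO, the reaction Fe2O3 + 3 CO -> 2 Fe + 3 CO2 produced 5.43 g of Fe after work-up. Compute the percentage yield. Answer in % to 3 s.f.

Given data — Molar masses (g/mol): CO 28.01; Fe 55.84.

n(Fe2O3) = 0.05770 mol
n(CO) = 7.166 / 28.01 = 0.2558 mol
n/ν for Fe2O3 = 0.05770/1 = 0.05770
n/ν for CO = 0.2558/3 = 0.08527
Smallest n/ν is Fe2O3 → limiting reagent.
theoretical n(Fe) = (2/1) × 0.05770 = 0.1154 mol → 6.444 g
% yield = 5.43 / 6.444 × 100 = 84.26 %

84.3 %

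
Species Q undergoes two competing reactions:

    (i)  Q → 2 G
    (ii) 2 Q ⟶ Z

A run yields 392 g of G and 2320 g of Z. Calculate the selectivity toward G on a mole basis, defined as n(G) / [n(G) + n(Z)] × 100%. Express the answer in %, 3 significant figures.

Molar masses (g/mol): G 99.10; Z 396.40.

n(G) = 392 / 99.10 = 3.956 mol
n(Z) = 2320 / 396.40 = 5.853 mol
selectivity = 3.956/(3.956+5.853) × 100 = 40.33 %

40.3 %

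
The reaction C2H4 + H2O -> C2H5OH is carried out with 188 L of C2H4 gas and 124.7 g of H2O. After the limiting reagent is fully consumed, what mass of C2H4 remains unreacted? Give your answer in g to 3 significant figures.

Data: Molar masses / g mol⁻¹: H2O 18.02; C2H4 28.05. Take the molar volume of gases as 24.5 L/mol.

21.1 g

n(C2H4) = 188.0 / 24.5 = 7.673 mol
n(H2O) = 124.7 / 18.02 = 6.920 mol
n/ν for C2H4 = 7.673/1 = 7.673
n/ν for H2O = 6.920/1 = 6.920
Smallest n/ν is H2O → limiting reagent.
C2H4 consumed = (1/1) × 6.920 = 6.920 mol
C2H4 remaining = 7.673 − 6.920 = 0.7530 mol
mass = 0.7530 × 28.05 = 21.12 g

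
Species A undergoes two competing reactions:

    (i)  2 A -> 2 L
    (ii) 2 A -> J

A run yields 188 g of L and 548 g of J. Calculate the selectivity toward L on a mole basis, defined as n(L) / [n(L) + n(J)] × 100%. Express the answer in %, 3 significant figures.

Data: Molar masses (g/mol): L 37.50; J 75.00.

n(L) = 188 / 37.50 = 5.013 mol
n(J) = 548 / 75.00 = 7.307 mol
selectivity = 5.013/(5.013+7.307) × 100 = 40.69 %

40.7 %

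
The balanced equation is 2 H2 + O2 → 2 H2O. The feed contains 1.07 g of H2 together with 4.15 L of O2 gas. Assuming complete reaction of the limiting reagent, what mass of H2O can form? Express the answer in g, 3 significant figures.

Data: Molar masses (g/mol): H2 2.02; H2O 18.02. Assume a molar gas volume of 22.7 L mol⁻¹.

n(H2) = 1.070 / 2.02 = 0.5297 mol
n(O2) = 4.150 / 22.7 = 0.1828 mol
n/ν for H2 = 0.5297/2 = 0.2649
n/ν for O2 = 0.1828/1 = 0.1828
Smallest n/ν is O2 → limiting reagent.
n(H2O) = (2/1) × 0.1828 = 0.3656 mol
mass = 0.3656 × 18.02 = 6.588 g

6.59 g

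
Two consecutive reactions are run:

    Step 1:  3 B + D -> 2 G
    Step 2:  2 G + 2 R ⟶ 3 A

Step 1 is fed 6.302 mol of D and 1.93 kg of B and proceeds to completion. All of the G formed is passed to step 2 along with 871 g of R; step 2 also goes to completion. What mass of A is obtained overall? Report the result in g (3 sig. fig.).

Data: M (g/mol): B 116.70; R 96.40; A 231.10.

3130 g

Step 1:
n(D) = 6.302 mol
n(B) = 1.930×1000 / 116.70 = 16.54 mol
n/ν for D = 6.302/1 = 6.302
n/ν for B = 16.54/3 = 5.513
Smallest n/ν is B → limiting reagent.
n(G) produced = (2/3) × 16.54 = 11.03 mol
Step 2:
n(G) available = 11.03 mol
n(R) = 871.0 / 96.40 = 9.035 mol
n/ν for G = 11.03/2 = 5.515
n/ν for R = 9.035/2 = 4.518
Smallest n/ν is R → limiting reagent.
n(A) = (3/2) × 9.035 = 13.55 mol
mass = 13.55 × 231.10 = 3131 g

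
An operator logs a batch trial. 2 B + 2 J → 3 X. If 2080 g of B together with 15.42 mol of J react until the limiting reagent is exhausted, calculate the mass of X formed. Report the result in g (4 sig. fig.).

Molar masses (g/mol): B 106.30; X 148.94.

3445 g

n(B) = 2080 / 106.30 = 19.57 mol
n(J) = 15.42 mol
n/ν → B: 9.785, J: 7.710; J is limiting.
n(X) = (3/2) × 15.42 = 23.13 mol
mass = 23.13 × 148.94 = 3445 g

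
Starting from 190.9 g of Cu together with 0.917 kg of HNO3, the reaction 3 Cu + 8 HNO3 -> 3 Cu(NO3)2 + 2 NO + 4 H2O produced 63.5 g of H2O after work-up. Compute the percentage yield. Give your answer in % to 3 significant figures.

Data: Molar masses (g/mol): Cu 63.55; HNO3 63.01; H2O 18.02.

n(Cu) = 190.9 / 63.55 = 3.004 mol
n(HNO3) = 0.9170×1000 / 63.01 = 14.55 mol
n/ν → Cu: 1.001, HNO3: 1.819; Cu is limiting.
theoretical n(H2O) = (4/3) × 3.004 = 4.005 mol → 72.17 g
% yield = 63.5 / 72.17 × 100 = 87.99 %

88.0 %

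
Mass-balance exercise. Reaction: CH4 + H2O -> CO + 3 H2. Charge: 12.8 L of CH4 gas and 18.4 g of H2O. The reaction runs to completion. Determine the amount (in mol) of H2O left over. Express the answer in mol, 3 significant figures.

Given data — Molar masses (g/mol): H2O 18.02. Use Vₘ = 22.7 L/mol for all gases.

0.457 mol

n(CH4) = 12.80 / 22.7 = 0.5639 mol
n(H2O) = 18.40 / 18.02 = 1.021 mol
n/ν for CH4 = 0.5639/1 = 0.5639
n/ν for H2O = 1.021/1 = 1.021
Smallest n/ν is CH4 → limiting reagent.
H2O consumed = (1/1) × 0.5639 = 0.5639 mol
H2O remaining = 1.021 − 0.5639 = 0.4571 mol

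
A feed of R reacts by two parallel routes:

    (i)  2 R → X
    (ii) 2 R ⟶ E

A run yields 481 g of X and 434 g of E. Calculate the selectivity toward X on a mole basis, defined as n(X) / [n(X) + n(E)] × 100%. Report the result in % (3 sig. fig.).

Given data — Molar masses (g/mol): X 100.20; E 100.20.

52.6 %

n(X) = 481 / 100.20 = 4.800 mol
n(E) = 434 / 100.20 = 4.331 mol
selectivity = 4.800/(4.800+4.331) × 100 = 52.57 %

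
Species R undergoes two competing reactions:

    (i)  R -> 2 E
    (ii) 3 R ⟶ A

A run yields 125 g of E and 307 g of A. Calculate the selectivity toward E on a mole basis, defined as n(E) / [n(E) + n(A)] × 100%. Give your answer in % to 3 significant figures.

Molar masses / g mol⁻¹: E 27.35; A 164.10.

71.0 %

n(E) = 125 / 27.35 = 4.570 mol
n(A) = 307 / 164.10 = 1.871 mol
selectivity = 4.570/(4.570+1.871) × 100 = 70.95 %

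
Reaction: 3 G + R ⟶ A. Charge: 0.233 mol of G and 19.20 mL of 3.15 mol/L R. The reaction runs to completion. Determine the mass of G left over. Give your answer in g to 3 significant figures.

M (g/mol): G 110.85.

n(G) = 0.2330 mol
n(R) = 3.15 × 19.20/1000 = 0.06048 mol
n/ν → G: 0.07767, R: 0.06048; R is limiting.
G consumed = (3/1) × 0.06048 = 0.1814 mol
G remaining = 0.2330 − 0.1814 = 0.05160 mol
mass = 0.05160 × 110.85 = 5.720 g

5.72 g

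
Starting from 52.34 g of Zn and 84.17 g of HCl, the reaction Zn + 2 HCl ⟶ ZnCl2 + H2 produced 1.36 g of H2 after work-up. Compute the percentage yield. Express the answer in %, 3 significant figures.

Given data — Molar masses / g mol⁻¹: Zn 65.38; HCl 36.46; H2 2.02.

84.1 %

n(Zn) = 52.34 / 65.38 = 0.8006 mol
n(HCl) = 84.17 / 36.46 = 2.309 mol
n/ν for Zn = 0.8006/1 = 0.8006
n/ν for HCl = 2.309/2 = 1.155
Smallest n/ν is Zn → limiting reagent.
theoretical n(H2) = (1/1) × 0.8006 = 0.8006 mol → 1.617 g
% yield = 1.36 / 1.617 × 100 = 84.11 %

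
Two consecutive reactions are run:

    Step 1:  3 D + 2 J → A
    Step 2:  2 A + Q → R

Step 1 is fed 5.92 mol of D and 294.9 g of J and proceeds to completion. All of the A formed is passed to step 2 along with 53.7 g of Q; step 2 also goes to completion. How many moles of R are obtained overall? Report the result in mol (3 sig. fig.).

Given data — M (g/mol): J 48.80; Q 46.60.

0.987 mol

Step 1:
n(D) = 5.920 mol
n(J) = 294.9 / 48.80 = 6.043 mol
n/ν for D = 5.920/3 = 1.973
n/ν for J = 6.043/2 = 3.022
Smallest n/ν is D → limiting reagent.
n(A) produced = (1/3) × 5.920 = 1.973 mol
Step 2:
n(A) available = 1.973 mol
n(Q) = 53.70 / 46.60 = 1.152 mol
n/ν for A = 1.973/2 = 0.9865
n/ν for Q = 1.152/1 = 1.152
Smallest n/ν is A → limiting reagent.
n(R) = (1/2) × 1.973 = 0.9865 mol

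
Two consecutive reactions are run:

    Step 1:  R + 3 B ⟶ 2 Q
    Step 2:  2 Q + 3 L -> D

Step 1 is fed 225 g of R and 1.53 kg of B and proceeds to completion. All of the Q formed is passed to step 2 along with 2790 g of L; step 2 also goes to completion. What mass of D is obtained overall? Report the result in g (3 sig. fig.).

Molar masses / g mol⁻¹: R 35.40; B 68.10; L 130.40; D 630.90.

Step 1:
n(R) = 225.0 / 35.40 = 6.356 mol
n(B) = 1.530×1000 / 68.10 = 22.47 mol
n/ν for R = 6.356/1 = 6.356
n/ν for B = 22.47/3 = 7.490
Smallest n/ν is R → limiting reagent.
n(Q) produced = (2/1) × 6.356 = 12.71 mol
Step 2:
n(Q) available = 12.71 mol
n(L) = 2790 / 130.40 = 21.40 mol
n/ν for Q = 12.71/2 = 6.355
n/ν for L = 21.40/3 = 7.133
Smallest n/ν is Q → limiting reagent.
n(D) = (1/2) × 12.71 = 6.355 mol
mass = 6.355 × 630.90 = 4009 g

4010 g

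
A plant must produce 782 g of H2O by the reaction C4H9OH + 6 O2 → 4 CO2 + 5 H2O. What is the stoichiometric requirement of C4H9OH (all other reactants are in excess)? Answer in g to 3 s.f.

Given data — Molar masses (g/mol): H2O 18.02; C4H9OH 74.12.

n(H2O) = 782 / 18.02 = 43.40 mol
n(C4H9OH) = (1/5) × 43.40 = 8.680 mol
mass = 8.680 × 74.12 = 643.4 g

643 g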